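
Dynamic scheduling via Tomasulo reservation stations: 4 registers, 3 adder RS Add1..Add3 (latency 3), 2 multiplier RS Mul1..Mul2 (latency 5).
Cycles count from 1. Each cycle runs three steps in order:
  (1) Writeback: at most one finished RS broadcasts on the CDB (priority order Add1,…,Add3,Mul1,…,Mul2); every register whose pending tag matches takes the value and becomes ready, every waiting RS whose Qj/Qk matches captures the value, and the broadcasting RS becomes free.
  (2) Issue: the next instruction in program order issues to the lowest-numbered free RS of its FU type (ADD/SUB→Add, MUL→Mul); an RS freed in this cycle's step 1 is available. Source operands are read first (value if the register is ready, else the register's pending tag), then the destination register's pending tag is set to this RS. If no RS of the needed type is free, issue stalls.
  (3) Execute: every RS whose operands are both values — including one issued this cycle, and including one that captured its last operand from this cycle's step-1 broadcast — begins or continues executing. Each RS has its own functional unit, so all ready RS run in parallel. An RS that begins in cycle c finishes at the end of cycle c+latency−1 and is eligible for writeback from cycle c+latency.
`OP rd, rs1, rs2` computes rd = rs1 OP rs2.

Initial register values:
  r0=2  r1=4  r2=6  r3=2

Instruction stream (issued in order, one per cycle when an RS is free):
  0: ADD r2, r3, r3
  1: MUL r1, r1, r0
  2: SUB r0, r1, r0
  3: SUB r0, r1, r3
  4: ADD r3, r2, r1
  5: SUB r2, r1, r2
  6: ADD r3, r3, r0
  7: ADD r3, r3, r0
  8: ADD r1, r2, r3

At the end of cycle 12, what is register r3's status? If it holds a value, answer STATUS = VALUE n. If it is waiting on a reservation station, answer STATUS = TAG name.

c1: issue ADD r2<-Add1 | r0:2,r1:4,r2:Add1,r3:2
c2: issue MUL r1<-Mul1 | r0:2,r1:Mul1,r2:Add1,r3:2
c3: issue SUB r0<-Add2 | r0:Add2,r1:Mul1,r2:Add1,r3:2
c4: CDB Add1=4; issue SUB r0<-Add1 | r0:Add1,r1:Mul1,r2:4,r3:2
c5: issue ADD r3<-Add3 | r0:Add1,r1:Mul1,r2:4,r3:Add3
c6: stall | r0:Add1,r1:Mul1,r2:4,r3:Add3
c7: CDB Mul1=8; stall | r0:Add1,r1:8,r2:4,r3:Add3
c8: stall | r0:Add1,r1:8,r2:4,r3:Add3
c9: stall | r0:Add1,r1:8,r2:4,r3:Add3
c10: CDB Add1=6; issue SUB r2<-Add1 | r0:6,r1:8,r2:Add1,r3:Add3
c11: CDB Add2=6; issue ADD r3<-Add2 | r0:6,r1:8,r2:Add1,r3:Add2
c12: CDB Add3=12; issue ADD r3<-Add3 | r0:6,r1:8,r2:Add1,r3:Add3

STATUS = TAG Add3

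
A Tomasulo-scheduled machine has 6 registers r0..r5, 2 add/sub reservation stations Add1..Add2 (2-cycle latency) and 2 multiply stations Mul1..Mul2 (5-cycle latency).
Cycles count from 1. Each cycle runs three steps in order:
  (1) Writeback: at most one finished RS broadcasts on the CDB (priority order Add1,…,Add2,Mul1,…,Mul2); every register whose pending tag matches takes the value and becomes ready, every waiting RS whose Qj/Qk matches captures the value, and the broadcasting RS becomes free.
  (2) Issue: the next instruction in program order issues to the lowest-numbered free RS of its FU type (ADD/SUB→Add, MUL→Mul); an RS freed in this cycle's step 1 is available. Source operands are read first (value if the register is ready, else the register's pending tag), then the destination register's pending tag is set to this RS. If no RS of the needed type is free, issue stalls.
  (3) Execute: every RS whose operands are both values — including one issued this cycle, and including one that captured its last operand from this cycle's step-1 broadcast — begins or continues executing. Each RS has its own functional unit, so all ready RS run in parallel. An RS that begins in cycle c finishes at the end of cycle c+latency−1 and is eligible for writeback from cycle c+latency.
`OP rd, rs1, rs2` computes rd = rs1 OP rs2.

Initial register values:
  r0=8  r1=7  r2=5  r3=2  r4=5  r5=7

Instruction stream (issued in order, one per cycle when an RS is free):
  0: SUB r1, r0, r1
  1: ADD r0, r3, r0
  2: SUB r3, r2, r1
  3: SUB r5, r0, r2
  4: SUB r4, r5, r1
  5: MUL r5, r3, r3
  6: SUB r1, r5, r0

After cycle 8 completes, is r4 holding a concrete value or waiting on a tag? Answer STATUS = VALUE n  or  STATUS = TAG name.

  c1: issue SUB r1<-Add1  regs: r0:8,r1:Add1,r2:5,r3:2,r4:5,r5:7
  c2: issue ADD r0<-Add2  regs: r0:Add2,r1:Add1,r2:5,r3:2,r4:5,r5:7
  c3: CDB Add1=1; issue SUB r3<-Add1  regs: r0:Add2,r1:1,r2:5,r3:Add1,r4:5,r5:7
  c4: CDB Add2=10; issue SUB r5<-Add2  regs: r0:10,r1:1,r2:5,r3:Add1,r4:5,r5:Add2
  c5: CDB Add1=4; issue SUB r4<-Add1  regs: r0:10,r1:1,r2:5,r3:4,r4:Add1,r5:Add2
  c6: CDB Add2=5; issue MUL r5<-Mul1  regs: r0:10,r1:1,r2:5,r3:4,r4:Add1,r5:Mul1
  c7: issue SUB r1<-Add2  regs: r0:10,r1:Add2,r2:5,r3:4,r4:Add1,r5:Mul1
  c8: CDB Add1=4  regs: r0:10,r1:Add2,r2:5,r3:4,r4:4,r5:Mul1

STATUS = VALUE 4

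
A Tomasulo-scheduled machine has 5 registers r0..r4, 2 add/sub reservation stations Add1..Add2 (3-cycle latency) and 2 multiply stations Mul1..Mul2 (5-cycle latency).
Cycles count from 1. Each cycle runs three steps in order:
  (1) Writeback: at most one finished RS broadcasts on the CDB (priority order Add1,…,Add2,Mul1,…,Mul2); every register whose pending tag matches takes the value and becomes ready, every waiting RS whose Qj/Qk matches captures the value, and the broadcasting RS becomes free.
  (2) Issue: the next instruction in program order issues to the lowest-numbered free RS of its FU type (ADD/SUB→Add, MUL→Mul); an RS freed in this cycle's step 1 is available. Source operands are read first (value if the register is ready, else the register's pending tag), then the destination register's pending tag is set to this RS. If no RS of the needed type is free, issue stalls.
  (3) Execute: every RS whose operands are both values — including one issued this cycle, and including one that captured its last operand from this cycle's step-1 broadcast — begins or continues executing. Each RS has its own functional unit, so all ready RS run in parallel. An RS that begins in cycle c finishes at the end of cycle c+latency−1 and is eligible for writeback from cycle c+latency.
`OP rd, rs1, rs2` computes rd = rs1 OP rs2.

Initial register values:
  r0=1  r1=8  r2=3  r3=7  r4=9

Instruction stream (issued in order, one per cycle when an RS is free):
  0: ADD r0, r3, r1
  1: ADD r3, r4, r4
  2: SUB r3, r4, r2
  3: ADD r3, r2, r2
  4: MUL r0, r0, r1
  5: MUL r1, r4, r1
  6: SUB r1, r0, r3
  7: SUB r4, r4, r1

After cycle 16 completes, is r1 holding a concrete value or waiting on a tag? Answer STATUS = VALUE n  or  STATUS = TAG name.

STATUS = VALUE 114

cycle 1: issue ADD r0<-Add1 // r0:Add1,r1:8,r2:3,r3:7,r4:9
cycle 2: issue ADD r3<-Add2 // r0:Add1,r1:8,r2:3,r3:Add2,r4:9
cycle 3: stall // r0:Add1,r1:8,r2:3,r3:Add2,r4:9
cycle 4: CDB Add1=15; issue SUB r3<-Add1 // r0:15,r1:8,r2:3,r3:Add1,r4:9
cycle 5: CDB Add2=18; issue ADD r3<-Add2 // r0:15,r1:8,r2:3,r3:Add2,r4:9
cycle 6: issue MUL r0<-Mul1 // r0:Mul1,r1:8,r2:3,r3:Add2,r4:9
cycle 7: CDB Add1=6; issue MUL r1<-Mul2 // r0:Mul1,r1:Mul2,r2:3,r3:Add2,r4:9
cycle 8: CDB Add2=6; issue SUB r1<-Add1 // r0:Mul1,r1:Add1,r2:3,r3:6,r4:9
cycle 9: issue SUB r4<-Add2 // r0:Mul1,r1:Add1,r2:3,r3:6,r4:Add2
cycle 10: - // r0:Mul1,r1:Add1,r2:3,r3:6,r4:Add2
cycle 11: CDB Mul1=120 // r0:120,r1:Add1,r2:3,r3:6,r4:Add2
cycle 12: CDB Mul2=72 // r0:120,r1:Add1,r2:3,r3:6,r4:Add2
cycle 13: - // r0:120,r1:Add1,r2:3,r3:6,r4:Add2
cycle 14: CDB Add1=114 // r0:120,r1:114,r2:3,r3:6,r4:Add2
cycle 15: - // r0:120,r1:114,r2:3,r3:6,r4:Add2
cycle 16: - // r0:120,r1:114,r2:3,r3:6,r4:Add2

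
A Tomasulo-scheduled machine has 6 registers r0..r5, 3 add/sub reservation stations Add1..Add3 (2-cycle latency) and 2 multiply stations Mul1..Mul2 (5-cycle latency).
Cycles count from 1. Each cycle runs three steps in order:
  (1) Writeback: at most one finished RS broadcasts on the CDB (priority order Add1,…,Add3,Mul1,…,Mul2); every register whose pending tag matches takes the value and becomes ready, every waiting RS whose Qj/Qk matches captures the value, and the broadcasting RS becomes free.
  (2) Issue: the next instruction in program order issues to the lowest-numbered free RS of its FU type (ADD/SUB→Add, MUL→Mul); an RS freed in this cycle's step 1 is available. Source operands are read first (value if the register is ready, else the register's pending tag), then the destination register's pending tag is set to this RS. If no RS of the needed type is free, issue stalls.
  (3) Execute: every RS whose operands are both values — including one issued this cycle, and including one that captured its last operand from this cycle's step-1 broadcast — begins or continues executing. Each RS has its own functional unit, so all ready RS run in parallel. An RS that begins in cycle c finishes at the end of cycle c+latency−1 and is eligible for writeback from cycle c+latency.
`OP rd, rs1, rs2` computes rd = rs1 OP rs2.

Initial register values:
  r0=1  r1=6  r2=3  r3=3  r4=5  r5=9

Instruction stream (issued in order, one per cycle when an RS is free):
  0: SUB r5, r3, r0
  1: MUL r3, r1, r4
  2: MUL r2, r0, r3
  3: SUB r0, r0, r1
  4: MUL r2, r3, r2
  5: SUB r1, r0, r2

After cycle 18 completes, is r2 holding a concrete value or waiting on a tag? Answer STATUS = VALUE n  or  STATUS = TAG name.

cycle 1: issue SUB r5<-Add1 // r0:1,r1:6,r2:3,r3:3,r4:5,r5:Add1
cycle 2: issue MUL r3<-Mul1 // r0:1,r1:6,r2:3,r3:Mul1,r4:5,r5:Add1
cycle 3: CDB Add1=2; issue MUL r2<-Mul2 // r0:1,r1:6,r2:Mul2,r3:Mul1,r4:5,r5:2
cycle 4: issue SUB r0<-Add1 // r0:Add1,r1:6,r2:Mul2,r3:Mul1,r4:5,r5:2
cycle 5: stall // r0:Add1,r1:6,r2:Mul2,r3:Mul1,r4:5,r5:2
cycle 6: CDB Add1=-5; stall // r0:-5,r1:6,r2:Mul2,r3:Mul1,r4:5,r5:2
cycle 7: CDB Mul1=30; issue MUL r2<-Mul1 // r0:-5,r1:6,r2:Mul1,r3:30,r4:5,r5:2
cycle 8: issue SUB r1<-Add1 // r0:-5,r1:Add1,r2:Mul1,r3:30,r4:5,r5:2
cycle 9: - // r0:-5,r1:Add1,r2:Mul1,r3:30,r4:5,r5:2
cycle 10: - // r0:-5,r1:Add1,r2:Mul1,r3:30,r4:5,r5:2
cycle 11: - // r0:-5,r1:Add1,r2:Mul1,r3:30,r4:5,r5:2
cycle 12: CDB Mul2=30 // r0:-5,r1:Add1,r2:Mul1,r3:30,r4:5,r5:2
cycle 13: - // r0:-5,r1:Add1,r2:Mul1,r3:30,r4:5,r5:2
cycle 14: - // r0:-5,r1:Add1,r2:Mul1,r3:30,r4:5,r5:2
cycle 15: - // r0:-5,r1:Add1,r2:Mul1,r3:30,r4:5,r5:2
cycle 16: - // r0:-5,r1:Add1,r2:Mul1,r3:30,r4:5,r5:2
cycle 17: CDB Mul1=900 // r0:-5,r1:Add1,r2:900,r3:30,r4:5,r5:2
cycle 18: - // r0:-5,r1:Add1,r2:900,r3:30,r4:5,r5:2

STATUS = VALUE 900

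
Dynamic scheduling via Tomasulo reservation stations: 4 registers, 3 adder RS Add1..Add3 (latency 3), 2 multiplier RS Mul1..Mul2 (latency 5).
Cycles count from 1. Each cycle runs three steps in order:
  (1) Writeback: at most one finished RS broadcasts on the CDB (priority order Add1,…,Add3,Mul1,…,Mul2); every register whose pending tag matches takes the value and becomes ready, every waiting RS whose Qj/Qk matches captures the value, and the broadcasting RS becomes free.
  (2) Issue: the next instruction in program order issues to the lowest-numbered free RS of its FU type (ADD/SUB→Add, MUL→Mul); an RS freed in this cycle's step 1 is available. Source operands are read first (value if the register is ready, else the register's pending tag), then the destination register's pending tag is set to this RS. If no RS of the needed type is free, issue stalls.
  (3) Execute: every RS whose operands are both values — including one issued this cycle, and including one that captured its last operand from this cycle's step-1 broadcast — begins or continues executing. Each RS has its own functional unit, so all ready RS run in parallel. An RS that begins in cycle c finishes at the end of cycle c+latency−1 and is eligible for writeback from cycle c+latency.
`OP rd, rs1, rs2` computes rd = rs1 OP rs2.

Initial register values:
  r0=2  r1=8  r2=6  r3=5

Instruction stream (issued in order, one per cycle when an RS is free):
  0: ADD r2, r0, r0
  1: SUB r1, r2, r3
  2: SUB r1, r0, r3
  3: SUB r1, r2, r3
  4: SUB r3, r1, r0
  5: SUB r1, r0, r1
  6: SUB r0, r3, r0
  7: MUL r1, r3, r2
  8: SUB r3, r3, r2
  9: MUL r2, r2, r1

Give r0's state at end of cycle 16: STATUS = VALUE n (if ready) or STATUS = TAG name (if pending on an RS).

c1: issue ADD r2<-Add1 | r0:2,r1:8,r2:Add1,r3:5
c2: issue SUB r1<-Add2 | r0:2,r1:Add2,r2:Add1,r3:5
c3: issue SUB r1<-Add3 | r0:2,r1:Add3,r2:Add1,r3:5
c4: CDB Add1=4; issue SUB r1<-Add1 | r0:2,r1:Add1,r2:4,r3:5
c5: stall | r0:2,r1:Add1,r2:4,r3:5
c6: CDB Add3=-3; issue SUB r3<-Add3 | r0:2,r1:Add1,r2:4,r3:Add3
c7: CDB Add1=-1; issue SUB r1<-Add1 | r0:2,r1:Add1,r2:4,r3:Add3
c8: CDB Add2=-1; issue SUB r0<-Add2 | r0:Add2,r1:Add1,r2:4,r3:Add3
c9: issue MUL r1<-Mul1 | r0:Add2,r1:Mul1,r2:4,r3:Add3
c10: CDB Add1=3; issue SUB r3<-Add1 | r0:Add2,r1:Mul1,r2:4,r3:Add1
c11: CDB Add3=-3; issue MUL r2<-Mul2 | r0:Add2,r1:Mul1,r2:Mul2,r3:Add1
c12: - | r0:Add2,r1:Mul1,r2:Mul2,r3:Add1
c13: - | r0:Add2,r1:Mul1,r2:Mul2,r3:Add1
c14: CDB Add1=-7 | r0:Add2,r1:Mul1,r2:Mul2,r3:-7
c15: CDB Add2=-5 | r0:-5,r1:Mul1,r2:Mul2,r3:-7
c16: CDB Mul1=-12 | r0:-5,r1:-12,r2:Mul2,r3:-7

STATUS = VALUE -5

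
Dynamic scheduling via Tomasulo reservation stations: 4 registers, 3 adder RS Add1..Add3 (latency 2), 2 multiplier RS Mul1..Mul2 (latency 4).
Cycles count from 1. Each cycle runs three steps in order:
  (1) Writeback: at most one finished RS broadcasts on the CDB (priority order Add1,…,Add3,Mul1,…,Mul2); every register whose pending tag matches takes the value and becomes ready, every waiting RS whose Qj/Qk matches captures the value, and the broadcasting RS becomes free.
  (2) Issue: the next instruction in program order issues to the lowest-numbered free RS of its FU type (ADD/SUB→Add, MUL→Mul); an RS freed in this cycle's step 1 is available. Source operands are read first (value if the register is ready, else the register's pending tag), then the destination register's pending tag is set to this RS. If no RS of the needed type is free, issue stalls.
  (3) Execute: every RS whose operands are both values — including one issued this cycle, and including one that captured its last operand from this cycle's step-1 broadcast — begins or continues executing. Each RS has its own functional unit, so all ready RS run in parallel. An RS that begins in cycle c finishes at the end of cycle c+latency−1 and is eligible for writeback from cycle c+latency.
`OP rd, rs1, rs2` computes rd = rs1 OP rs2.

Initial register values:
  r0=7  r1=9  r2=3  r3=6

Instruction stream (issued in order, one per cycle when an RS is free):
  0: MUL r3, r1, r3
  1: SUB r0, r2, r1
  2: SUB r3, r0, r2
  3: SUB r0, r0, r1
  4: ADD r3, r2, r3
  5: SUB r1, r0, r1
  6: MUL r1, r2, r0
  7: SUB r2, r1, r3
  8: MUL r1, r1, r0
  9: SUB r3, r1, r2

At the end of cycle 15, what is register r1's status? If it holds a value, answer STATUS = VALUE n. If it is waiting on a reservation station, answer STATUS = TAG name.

c1: issue MUL r3<-Mul1 | r0:7,r1:9,r2:3,r3:Mul1
c2: issue SUB r0<-Add1 | r0:Add1,r1:9,r2:3,r3:Mul1
c3: issue SUB r3<-Add2 | r0:Add1,r1:9,r2:3,r3:Add2
c4: CDB Add1=-6; issue SUB r0<-Add1 | r0:Add1,r1:9,r2:3,r3:Add2
c5: CDB Mul1=54; issue ADD r3<-Add3 | r0:Add1,r1:9,r2:3,r3:Add3
c6: CDB Add1=-15; issue SUB r1<-Add1 | r0:-15,r1:Add1,r2:3,r3:Add3
c7: CDB Add2=-9; issue MUL r1<-Mul1 | r0:-15,r1:Mul1,r2:3,r3:Add3
c8: CDB Add1=-24; issue SUB r2<-Add1 | r0:-15,r1:Mul1,r2:Add1,r3:Add3
c9: CDB Add3=-6; issue MUL r1<-Mul2 | r0:-15,r1:Mul2,r2:Add1,r3:-6
c10: issue SUB r3<-Add2 | r0:-15,r1:Mul2,r2:Add1,r3:Add2
c11: CDB Mul1=-45 | r0:-15,r1:Mul2,r2:Add1,r3:Add2
c12: - | r0:-15,r1:Mul2,r2:Add1,r3:Add2
c13: CDB Add1=-39 | r0:-15,r1:Mul2,r2:-39,r3:Add2
c14: - | r0:-15,r1:Mul2,r2:-39,r3:Add2
c15: CDB Mul2=675 | r0:-15,r1:675,r2:-39,r3:Add2

STATUS = VALUE 675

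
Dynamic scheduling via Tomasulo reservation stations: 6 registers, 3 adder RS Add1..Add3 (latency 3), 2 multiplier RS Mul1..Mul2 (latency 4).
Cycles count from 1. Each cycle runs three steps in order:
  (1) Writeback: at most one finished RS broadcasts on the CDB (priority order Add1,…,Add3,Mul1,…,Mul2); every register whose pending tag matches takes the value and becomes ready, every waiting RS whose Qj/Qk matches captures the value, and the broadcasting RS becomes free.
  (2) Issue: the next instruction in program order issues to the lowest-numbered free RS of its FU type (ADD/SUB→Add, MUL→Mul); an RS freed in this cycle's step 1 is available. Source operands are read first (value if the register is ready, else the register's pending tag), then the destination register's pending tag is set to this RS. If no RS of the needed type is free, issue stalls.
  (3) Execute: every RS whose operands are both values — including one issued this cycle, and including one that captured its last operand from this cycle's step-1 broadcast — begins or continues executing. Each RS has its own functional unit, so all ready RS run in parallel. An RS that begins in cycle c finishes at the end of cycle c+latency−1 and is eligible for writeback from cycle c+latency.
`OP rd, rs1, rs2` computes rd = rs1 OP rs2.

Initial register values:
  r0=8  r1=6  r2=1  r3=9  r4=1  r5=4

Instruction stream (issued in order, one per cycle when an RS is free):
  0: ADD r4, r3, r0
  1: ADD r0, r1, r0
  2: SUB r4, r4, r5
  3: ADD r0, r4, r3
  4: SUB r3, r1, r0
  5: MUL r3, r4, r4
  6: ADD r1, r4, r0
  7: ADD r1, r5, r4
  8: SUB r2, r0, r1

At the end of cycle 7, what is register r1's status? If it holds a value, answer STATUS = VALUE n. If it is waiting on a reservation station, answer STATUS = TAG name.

STATUS = TAG Add3

c1: issue ADD r4<-Add1 | r0:8,r1:6,r2:1,r3:9,r4:Add1,r5:4
c2: issue ADD r0<-Add2 | r0:Add2,r1:6,r2:1,r3:9,r4:Add1,r5:4
c3: issue SUB r4<-Add3 | r0:Add2,r1:6,r2:1,r3:9,r4:Add3,r5:4
c4: CDB Add1=17; issue ADD r0<-Add1 | r0:Add1,r1:6,r2:1,r3:9,r4:Add3,r5:4
c5: CDB Add2=14; issue SUB r3<-Add2 | r0:Add1,r1:6,r2:1,r3:Add2,r4:Add3,r5:4
c6: issue MUL r3<-Mul1 | r0:Add1,r1:6,r2:1,r3:Mul1,r4:Add3,r5:4
c7: CDB Add3=13; issue ADD r1<-Add3 | r0:Add1,r1:Add3,r2:1,r3:Mul1,r4:13,r5:4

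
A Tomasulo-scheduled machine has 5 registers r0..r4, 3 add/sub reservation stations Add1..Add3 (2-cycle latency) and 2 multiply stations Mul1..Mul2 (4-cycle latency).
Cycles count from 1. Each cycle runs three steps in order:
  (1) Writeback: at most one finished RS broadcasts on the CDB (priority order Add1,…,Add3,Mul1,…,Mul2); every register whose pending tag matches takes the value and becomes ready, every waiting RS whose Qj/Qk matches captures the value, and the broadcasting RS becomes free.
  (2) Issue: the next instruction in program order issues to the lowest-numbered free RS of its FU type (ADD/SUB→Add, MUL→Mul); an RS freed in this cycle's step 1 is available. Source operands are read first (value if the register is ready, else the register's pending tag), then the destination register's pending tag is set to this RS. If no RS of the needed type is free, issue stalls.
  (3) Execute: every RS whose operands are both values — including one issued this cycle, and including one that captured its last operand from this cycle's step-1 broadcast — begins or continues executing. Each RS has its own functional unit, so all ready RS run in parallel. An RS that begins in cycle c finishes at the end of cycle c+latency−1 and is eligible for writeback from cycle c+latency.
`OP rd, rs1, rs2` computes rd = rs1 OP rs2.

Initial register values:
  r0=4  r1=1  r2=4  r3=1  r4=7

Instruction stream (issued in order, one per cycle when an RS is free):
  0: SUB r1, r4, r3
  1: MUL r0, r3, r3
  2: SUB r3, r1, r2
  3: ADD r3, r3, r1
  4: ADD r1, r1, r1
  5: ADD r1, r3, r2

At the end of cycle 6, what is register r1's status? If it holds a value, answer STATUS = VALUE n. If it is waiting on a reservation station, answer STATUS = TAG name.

c1: issue SUB r1<-Add1 | r0:4,r1:Add1,r2:4,r3:1,r4:7
c2: issue MUL r0<-Mul1 | r0:Mul1,r1:Add1,r2:4,r3:1,r4:7
c3: CDB Add1=6; issue SUB r3<-Add1 | r0:Mul1,r1:6,r2:4,r3:Add1,r4:7
c4: issue ADD r3<-Add2 | r0:Mul1,r1:6,r2:4,r3:Add2,r4:7
c5: CDB Add1=2; issue ADD r1<-Add1 | r0:Mul1,r1:Add1,r2:4,r3:Add2,r4:7
c6: CDB Mul1=1; issue ADD r1<-Add3 | r0:1,r1:Add3,r2:4,r3:Add2,r4:7

STATUS = TAG Add3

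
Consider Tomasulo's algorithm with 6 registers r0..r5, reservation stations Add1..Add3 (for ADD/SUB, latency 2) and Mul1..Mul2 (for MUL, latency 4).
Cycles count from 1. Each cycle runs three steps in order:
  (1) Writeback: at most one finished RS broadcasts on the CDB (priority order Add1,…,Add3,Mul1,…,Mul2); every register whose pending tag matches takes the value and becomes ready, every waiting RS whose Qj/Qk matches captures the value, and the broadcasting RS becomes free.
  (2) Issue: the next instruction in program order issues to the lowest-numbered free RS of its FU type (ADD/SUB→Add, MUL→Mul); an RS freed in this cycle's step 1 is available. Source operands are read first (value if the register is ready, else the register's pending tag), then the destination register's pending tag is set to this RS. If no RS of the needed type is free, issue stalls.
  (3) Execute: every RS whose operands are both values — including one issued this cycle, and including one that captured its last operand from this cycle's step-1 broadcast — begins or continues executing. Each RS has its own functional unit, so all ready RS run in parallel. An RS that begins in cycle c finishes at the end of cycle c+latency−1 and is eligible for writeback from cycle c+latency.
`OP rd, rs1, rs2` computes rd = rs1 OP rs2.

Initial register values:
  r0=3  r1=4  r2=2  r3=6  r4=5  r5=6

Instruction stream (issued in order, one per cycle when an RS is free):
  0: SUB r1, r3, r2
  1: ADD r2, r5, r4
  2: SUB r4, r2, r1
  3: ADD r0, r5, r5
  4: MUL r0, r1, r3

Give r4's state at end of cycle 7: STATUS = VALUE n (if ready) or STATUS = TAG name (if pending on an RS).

cycle 1: issue SUB r1<-Add1 // r0:3,r1:Add1,r2:2,r3:6,r4:5,r5:6
cycle 2: issue ADD r2<-Add2 // r0:3,r1:Add1,r2:Add2,r3:6,r4:5,r5:6
cycle 3: CDB Add1=4; issue SUB r4<-Add1 // r0:3,r1:4,r2:Add2,r3:6,r4:Add1,r5:6
cycle 4: CDB Add2=11; issue ADD r0<-Add2 // r0:Add2,r1:4,r2:11,r3:6,r4:Add1,r5:6
cycle 5: issue MUL r0<-Mul1 // r0:Mul1,r1:4,r2:11,r3:6,r4:Add1,r5:6
cycle 6: CDB Add1=7 // r0:Mul1,r1:4,r2:11,r3:6,r4:7,r5:6
cycle 7: CDB Add2=12 // r0:Mul1,r1:4,r2:11,r3:6,r4:7,r5:6

STATUS = VALUE 7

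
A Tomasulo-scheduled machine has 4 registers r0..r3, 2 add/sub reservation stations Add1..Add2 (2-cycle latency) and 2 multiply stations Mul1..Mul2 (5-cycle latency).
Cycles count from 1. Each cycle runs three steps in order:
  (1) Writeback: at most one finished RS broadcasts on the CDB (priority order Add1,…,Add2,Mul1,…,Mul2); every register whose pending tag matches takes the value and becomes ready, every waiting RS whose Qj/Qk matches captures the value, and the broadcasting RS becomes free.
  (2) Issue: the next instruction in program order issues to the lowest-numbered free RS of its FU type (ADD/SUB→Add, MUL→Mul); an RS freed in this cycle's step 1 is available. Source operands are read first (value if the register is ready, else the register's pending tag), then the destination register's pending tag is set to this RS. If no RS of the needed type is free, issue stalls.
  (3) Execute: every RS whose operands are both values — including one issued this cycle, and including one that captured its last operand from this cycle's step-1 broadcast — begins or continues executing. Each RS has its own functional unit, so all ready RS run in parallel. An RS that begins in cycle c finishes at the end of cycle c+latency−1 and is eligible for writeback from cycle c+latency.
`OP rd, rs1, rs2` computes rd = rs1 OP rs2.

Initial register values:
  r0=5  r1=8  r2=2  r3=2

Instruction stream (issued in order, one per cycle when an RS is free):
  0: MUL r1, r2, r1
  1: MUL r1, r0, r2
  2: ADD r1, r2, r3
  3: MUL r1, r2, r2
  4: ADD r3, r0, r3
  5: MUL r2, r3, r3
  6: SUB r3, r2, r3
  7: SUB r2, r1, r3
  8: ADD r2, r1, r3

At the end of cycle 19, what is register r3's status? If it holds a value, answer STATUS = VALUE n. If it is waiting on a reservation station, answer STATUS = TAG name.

STATUS = VALUE 42

  c1: issue MUL r1<-Mul1  regs: r0:5,r1:Mul1,r2:2,r3:2
  c2: issue MUL r1<-Mul2  regs: r0:5,r1:Mul2,r2:2,r3:2
  c3: issue ADD r1<-Add1  regs: r0:5,r1:Add1,r2:2,r3:2
  c4: stall  regs: r0:5,r1:Add1,r2:2,r3:2
  c5: CDB Add1=4; stall  regs: r0:5,r1:4,r2:2,r3:2
  c6: CDB Mul1=16; issue MUL r1<-Mul1  regs: r0:5,r1:Mul1,r2:2,r3:2
  c7: CDB Mul2=10; issue ADD r3<-Add1  regs: r0:5,r1:Mul1,r2:2,r3:Add1
  c8: issue MUL r2<-Mul2  regs: r0:5,r1:Mul1,r2:Mul2,r3:Add1
  c9: CDB Add1=7; issue SUB r3<-Add1  regs: r0:5,r1:Mul1,r2:Mul2,r3:Add1
  c10: issue SUB r2<-Add2  regs: r0:5,r1:Mul1,r2:Add2,r3:Add1
  c11: CDB Mul1=4; stall  regs: r0:5,r1:4,r2:Add2,r3:Add1
  c12: stall  regs: r0:5,r1:4,r2:Add2,r3:Add1
  c13: stall  regs: r0:5,r1:4,r2:Add2,r3:Add1
  c14: CDB Mul2=49; stall  regs: r0:5,r1:4,r2:Add2,r3:Add1
  c15: stall  regs: r0:5,r1:4,r2:Add2,r3:Add1
  c16: CDB Add1=42; issue ADD r2<-Add1  regs: r0:5,r1:4,r2:Add1,r3:42
  c17: -  regs: r0:5,r1:4,r2:Add1,r3:42
  c18: CDB Add1=46  regs: r0:5,r1:4,r2:46,r3:42
  c19: CDB Add2=-38  regs: r0:5,r1:4,r2:46,r3:42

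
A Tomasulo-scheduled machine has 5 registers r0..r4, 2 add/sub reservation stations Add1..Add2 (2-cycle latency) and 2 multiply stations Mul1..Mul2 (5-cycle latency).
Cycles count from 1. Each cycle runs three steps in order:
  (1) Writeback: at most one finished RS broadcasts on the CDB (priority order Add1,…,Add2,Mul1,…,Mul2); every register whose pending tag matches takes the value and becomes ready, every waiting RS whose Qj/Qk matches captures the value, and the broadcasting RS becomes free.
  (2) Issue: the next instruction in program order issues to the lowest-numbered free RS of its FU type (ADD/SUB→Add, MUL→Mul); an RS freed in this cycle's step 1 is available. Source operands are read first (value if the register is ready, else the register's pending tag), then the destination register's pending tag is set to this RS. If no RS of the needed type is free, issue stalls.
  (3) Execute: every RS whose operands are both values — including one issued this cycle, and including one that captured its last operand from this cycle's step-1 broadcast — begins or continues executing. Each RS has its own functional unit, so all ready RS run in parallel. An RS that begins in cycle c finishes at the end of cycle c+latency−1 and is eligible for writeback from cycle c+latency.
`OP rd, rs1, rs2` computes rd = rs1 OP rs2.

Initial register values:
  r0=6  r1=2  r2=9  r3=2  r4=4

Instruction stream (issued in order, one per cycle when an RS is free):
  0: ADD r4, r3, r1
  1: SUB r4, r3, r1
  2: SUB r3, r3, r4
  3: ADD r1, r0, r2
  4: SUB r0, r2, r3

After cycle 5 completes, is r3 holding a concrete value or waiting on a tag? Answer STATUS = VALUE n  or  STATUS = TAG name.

STATUS = TAG Add1

c1: issue ADD r4<-Add1 | r0:6,r1:2,r2:9,r3:2,r4:Add1
c2: issue SUB r4<-Add2 | r0:6,r1:2,r2:9,r3:2,r4:Add2
c3: CDB Add1=4; issue SUB r3<-Add1 | r0:6,r1:2,r2:9,r3:Add1,r4:Add2
c4: CDB Add2=0; issue ADD r1<-Add2 | r0:6,r1:Add2,r2:9,r3:Add1,r4:0
c5: stall | r0:6,r1:Add2,r2:9,r3:Add1,r4:0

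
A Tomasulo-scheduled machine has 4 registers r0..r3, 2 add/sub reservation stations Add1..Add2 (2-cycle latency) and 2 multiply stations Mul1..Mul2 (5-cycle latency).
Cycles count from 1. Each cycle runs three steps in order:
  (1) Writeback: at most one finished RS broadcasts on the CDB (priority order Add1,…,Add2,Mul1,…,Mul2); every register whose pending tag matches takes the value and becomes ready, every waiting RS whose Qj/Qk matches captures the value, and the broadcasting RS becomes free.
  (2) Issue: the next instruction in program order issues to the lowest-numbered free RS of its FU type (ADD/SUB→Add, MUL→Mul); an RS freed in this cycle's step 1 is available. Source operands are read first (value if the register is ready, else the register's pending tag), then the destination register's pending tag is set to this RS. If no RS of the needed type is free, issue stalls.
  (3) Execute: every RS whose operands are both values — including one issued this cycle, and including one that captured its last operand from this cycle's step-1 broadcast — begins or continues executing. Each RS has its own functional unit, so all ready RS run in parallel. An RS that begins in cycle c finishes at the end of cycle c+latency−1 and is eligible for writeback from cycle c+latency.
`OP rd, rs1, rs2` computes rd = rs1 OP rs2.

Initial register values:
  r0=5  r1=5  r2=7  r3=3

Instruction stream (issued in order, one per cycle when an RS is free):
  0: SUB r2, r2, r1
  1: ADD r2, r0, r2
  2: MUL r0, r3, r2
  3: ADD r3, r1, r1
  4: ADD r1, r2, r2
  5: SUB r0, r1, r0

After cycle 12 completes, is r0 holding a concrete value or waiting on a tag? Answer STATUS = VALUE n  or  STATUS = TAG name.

STATUS = VALUE -7

c1: issue SUB r2<-Add1 | r0:5,r1:5,r2:Add1,r3:3
c2: issue ADD r2<-Add2 | r0:5,r1:5,r2:Add2,r3:3
c3: CDB Add1=2; issue MUL r0<-Mul1 | r0:Mul1,r1:5,r2:Add2,r3:3
c4: issue ADD r3<-Add1 | r0:Mul1,r1:5,r2:Add2,r3:Add1
c5: CDB Add2=7; issue ADD r1<-Add2 | r0:Mul1,r1:Add2,r2:7,r3:Add1
c6: CDB Add1=10; issue SUB r0<-Add1 | r0:Add1,r1:Add2,r2:7,r3:10
c7: CDB Add2=14 | r0:Add1,r1:14,r2:7,r3:10
c8: - | r0:Add1,r1:14,r2:7,r3:10
c9: - | r0:Add1,r1:14,r2:7,r3:10
c10: CDB Mul1=21 | r0:Add1,r1:14,r2:7,r3:10
c11: - | r0:Add1,r1:14,r2:7,r3:10
c12: CDB Add1=-7 | r0:-7,r1:14,r2:7,r3:10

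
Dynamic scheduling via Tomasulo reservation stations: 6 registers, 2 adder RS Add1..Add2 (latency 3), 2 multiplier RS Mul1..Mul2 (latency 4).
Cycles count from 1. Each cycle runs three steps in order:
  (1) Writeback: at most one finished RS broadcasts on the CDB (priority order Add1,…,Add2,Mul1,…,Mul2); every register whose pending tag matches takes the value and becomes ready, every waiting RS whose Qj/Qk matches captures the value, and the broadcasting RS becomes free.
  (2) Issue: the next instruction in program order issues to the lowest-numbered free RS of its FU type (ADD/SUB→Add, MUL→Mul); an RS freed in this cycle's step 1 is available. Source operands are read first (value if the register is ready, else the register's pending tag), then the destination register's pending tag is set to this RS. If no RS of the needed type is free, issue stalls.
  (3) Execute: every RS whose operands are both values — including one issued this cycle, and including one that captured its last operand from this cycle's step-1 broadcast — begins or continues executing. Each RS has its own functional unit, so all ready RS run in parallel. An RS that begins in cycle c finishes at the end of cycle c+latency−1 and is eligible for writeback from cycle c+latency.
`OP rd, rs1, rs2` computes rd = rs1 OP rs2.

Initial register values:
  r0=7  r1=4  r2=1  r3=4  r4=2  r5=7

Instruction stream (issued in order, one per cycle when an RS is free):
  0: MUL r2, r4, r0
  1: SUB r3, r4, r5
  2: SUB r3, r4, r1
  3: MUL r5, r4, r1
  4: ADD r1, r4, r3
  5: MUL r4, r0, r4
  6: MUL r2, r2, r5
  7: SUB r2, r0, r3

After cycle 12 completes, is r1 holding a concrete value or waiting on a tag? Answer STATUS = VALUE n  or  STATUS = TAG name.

  c1: issue MUL r2<-Mul1  regs: r0:7,r1:4,r2:Mul1,r3:4,r4:2,r5:7
  c2: issue SUB r3<-Add1  regs: r0:7,r1:4,r2:Mul1,r3:Add1,r4:2,r5:7
  c3: issue SUB r3<-Add2  regs: r0:7,r1:4,r2:Mul1,r3:Add2,r4:2,r5:7
  c4: issue MUL r5<-Mul2  regs: r0:7,r1:4,r2:Mul1,r3:Add2,r4:2,r5:Mul2
  c5: CDB Add1=-5; issue ADD r1<-Add1  regs: r0:7,r1:Add1,r2:Mul1,r3:Add2,r4:2,r5:Mul2
  c6: CDB Add2=-2; stall  regs: r0:7,r1:Add1,r2:Mul1,r3:-2,r4:2,r5:Mul2
  c7: CDB Mul1=14; issue MUL r4<-Mul1  regs: r0:7,r1:Add1,r2:14,r3:-2,r4:Mul1,r5:Mul2
  c8: CDB Mul2=8; issue MUL r2<-Mul2  regs: r0:7,r1:Add1,r2:Mul2,r3:-2,r4:Mul1,r5:8
  c9: CDB Add1=0; issue SUB r2<-Add1  regs: r0:7,r1:0,r2:Add1,r3:-2,r4:Mul1,r5:8
  c10: -  regs: r0:7,r1:0,r2:Add1,r3:-2,r4:Mul1,r5:8
  c11: CDB Mul1=14  regs: r0:7,r1:0,r2:Add1,r3:-2,r4:14,r5:8
  c12: CDB Add1=9  regs: r0:7,r1:0,r2:9,r3:-2,r4:14,r5:8

STATUS = VALUE 0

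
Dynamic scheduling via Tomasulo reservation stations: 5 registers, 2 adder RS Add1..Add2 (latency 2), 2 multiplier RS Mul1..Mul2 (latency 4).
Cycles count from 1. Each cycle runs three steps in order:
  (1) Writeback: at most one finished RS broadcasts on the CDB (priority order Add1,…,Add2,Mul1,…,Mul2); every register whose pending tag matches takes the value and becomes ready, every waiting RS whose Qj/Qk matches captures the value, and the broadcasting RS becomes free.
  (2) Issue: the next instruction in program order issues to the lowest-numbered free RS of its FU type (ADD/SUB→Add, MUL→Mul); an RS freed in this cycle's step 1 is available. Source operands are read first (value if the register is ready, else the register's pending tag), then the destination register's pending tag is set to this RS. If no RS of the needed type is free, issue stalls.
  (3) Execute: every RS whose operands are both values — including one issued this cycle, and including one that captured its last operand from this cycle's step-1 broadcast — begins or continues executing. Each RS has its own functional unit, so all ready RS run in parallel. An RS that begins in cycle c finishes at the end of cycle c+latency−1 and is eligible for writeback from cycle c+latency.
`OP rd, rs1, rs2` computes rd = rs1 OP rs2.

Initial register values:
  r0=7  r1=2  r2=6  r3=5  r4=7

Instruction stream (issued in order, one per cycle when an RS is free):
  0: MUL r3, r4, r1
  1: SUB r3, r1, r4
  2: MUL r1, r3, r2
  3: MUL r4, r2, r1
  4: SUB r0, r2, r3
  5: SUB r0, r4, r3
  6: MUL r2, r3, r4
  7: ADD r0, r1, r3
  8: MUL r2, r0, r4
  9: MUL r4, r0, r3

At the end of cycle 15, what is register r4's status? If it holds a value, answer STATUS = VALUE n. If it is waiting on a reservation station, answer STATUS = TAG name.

STATUS = VALUE -180

cycle 1: issue MUL r3<-Mul1 // r0:7,r1:2,r2:6,r3:Mul1,r4:7
cycle 2: issue SUB r3<-Add1 // r0:7,r1:2,r2:6,r3:Add1,r4:7
cycle 3: issue MUL r1<-Mul2 // r0:7,r1:Mul2,r2:6,r3:Add1,r4:7
cycle 4: CDB Add1=-5; stall // r0:7,r1:Mul2,r2:6,r3:-5,r4:7
cycle 5: CDB Mul1=14; issue MUL r4<-Mul1 // r0:7,r1:Mul2,r2:6,r3:-5,r4:Mul1
cycle 6: issue SUB r0<-Add1 // r0:Add1,r1:Mul2,r2:6,r3:-5,r4:Mul1
cycle 7: issue SUB r0<-Add2 // r0:Add2,r1:Mul2,r2:6,r3:-5,r4:Mul1
cycle 8: CDB Add1=11; stall // r0:Add2,r1:Mul2,r2:6,r3:-5,r4:Mul1
cycle 9: CDB Mul2=-30; issue MUL r2<-Mul2 // r0:Add2,r1:-30,r2:Mul2,r3:-5,r4:Mul1
cycle 10: issue ADD r0<-Add1 // r0:Add1,r1:-30,r2:Mul2,r3:-5,r4:Mul1
cycle 11: stall // r0:Add1,r1:-30,r2:Mul2,r3:-5,r4:Mul1
cycle 12: CDB Add1=-35; stall // r0:-35,r1:-30,r2:Mul2,r3:-5,r4:Mul1
cycle 13: CDB Mul1=-180; issue MUL r2<-Mul1 // r0:-35,r1:-30,r2:Mul1,r3:-5,r4:-180
cycle 14: stall // r0:-35,r1:-30,r2:Mul1,r3:-5,r4:-180
cycle 15: CDB Add2=-175; stall // r0:-35,r1:-30,r2:Mul1,r3:-5,r4:-180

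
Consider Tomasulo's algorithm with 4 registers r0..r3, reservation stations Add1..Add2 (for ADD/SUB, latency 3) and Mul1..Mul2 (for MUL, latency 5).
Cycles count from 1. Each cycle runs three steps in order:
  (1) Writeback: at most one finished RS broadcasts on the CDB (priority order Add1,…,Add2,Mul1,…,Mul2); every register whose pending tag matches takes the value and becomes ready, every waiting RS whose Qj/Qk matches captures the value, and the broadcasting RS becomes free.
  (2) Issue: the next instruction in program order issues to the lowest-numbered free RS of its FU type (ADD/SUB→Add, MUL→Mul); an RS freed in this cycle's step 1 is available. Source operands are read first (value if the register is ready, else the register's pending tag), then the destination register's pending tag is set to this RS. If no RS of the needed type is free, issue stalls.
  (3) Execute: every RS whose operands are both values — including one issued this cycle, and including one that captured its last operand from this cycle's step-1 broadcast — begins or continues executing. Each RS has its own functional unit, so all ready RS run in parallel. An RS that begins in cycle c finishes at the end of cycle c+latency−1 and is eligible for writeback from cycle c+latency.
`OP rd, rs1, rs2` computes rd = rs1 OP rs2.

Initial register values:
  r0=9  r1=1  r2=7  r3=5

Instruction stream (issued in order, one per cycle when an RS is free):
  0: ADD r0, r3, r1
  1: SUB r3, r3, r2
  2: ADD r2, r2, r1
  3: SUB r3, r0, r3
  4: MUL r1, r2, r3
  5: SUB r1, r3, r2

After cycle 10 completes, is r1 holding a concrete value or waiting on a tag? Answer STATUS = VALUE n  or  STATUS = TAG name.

  c1: issue ADD r0<-Add1  regs: r0:Add1,r1:1,r2:7,r3:5
  c2: issue SUB r3<-Add2  regs: r0:Add1,r1:1,r2:7,r3:Add2
  c3: stall  regs: r0:Add1,r1:1,r2:7,r3:Add2
  c4: CDB Add1=6; issue ADD r2<-Add1  regs: r0:6,r1:1,r2:Add1,r3:Add2
  c5: CDB Add2=-2; issue SUB r3<-Add2  regs: r0:6,r1:1,r2:Add1,r3:Add2
  c6: issue MUL r1<-Mul1  regs: r0:6,r1:Mul1,r2:Add1,r3:Add2
  c7: CDB Add1=8; issue SUB r1<-Add1  regs: r0:6,r1:Add1,r2:8,r3:Add2
  c8: CDB Add2=8  regs: r0:6,r1:Add1,r2:8,r3:8
  c9: -  regs: r0:6,r1:Add1,r2:8,r3:8
  c10: -  regs: r0:6,r1:Add1,r2:8,r3:8

STATUS = TAG Add1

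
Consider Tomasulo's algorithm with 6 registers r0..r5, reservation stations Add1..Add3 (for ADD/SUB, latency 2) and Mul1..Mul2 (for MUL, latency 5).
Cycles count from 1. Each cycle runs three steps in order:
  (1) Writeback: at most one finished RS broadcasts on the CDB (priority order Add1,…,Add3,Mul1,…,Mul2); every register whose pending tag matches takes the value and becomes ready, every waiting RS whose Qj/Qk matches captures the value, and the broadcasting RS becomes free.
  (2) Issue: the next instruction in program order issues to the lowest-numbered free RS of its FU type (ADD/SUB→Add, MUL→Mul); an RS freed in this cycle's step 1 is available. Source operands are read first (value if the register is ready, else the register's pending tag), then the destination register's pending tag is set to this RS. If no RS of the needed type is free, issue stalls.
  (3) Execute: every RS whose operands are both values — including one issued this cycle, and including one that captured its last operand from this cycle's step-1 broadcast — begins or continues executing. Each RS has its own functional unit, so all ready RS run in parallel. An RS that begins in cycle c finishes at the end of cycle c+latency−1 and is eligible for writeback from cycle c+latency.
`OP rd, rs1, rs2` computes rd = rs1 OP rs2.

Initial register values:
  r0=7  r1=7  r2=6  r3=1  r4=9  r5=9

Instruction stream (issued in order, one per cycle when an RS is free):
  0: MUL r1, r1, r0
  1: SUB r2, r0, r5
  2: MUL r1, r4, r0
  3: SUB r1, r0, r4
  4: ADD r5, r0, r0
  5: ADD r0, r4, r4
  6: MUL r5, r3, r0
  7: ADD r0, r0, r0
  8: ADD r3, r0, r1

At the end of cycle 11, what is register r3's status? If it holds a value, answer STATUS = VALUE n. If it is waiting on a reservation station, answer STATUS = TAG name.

cycle 1: issue MUL r1<-Mul1 // r0:7,r1:Mul1,r2:6,r3:1,r4:9,r5:9
cycle 2: issue SUB r2<-Add1 // r0:7,r1:Mul1,r2:Add1,r3:1,r4:9,r5:9
cycle 3: issue MUL r1<-Mul2 // r0:7,r1:Mul2,r2:Add1,r3:1,r4:9,r5:9
cycle 4: CDB Add1=-2; issue SUB r1<-Add1 // r0:7,r1:Add1,r2:-2,r3:1,r4:9,r5:9
cycle 5: issue ADD r5<-Add2 // r0:7,r1:Add1,r2:-2,r3:1,r4:9,r5:Add2
cycle 6: CDB Add1=-2; issue ADD r0<-Add1 // r0:Add1,r1:-2,r2:-2,r3:1,r4:9,r5:Add2
cycle 7: CDB Add2=14; stall // r0:Add1,r1:-2,r2:-2,r3:1,r4:9,r5:14
cycle 8: CDB Add1=18; stall // r0:18,r1:-2,r2:-2,r3:1,r4:9,r5:14
cycle 9: CDB Mul1=49; issue MUL r5<-Mul1 // r0:18,r1:-2,r2:-2,r3:1,r4:9,r5:Mul1
cycle 10: CDB Mul2=63; issue ADD r0<-Add1 // r0:Add1,r1:-2,r2:-2,r3:1,r4:9,r5:Mul1
cycle 11: issue ADD r3<-Add2 // r0:Add1,r1:-2,r2:-2,r3:Add2,r4:9,r5:Mul1

STATUS = TAG Add2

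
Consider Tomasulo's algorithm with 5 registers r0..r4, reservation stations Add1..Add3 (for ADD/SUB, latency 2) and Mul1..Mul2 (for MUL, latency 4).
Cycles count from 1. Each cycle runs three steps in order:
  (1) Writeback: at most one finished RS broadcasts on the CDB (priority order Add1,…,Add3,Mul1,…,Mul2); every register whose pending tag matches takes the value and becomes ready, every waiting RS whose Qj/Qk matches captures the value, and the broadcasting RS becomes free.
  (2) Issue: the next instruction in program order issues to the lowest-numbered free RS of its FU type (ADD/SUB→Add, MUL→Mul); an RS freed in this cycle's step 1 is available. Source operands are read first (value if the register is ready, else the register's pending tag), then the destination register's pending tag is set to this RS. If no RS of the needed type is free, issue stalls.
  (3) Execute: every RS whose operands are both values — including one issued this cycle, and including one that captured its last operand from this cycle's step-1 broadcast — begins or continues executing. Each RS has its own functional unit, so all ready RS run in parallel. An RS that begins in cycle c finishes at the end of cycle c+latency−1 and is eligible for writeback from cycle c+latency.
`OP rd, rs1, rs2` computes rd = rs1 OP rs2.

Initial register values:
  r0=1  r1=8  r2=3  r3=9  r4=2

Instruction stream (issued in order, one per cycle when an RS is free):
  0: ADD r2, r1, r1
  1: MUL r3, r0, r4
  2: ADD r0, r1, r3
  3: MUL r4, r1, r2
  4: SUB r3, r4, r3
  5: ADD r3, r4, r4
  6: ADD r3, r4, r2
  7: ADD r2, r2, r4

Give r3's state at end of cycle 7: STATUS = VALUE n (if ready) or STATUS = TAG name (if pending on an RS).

  c1: issue ADD r2<-Add1  regs: r0:1,r1:8,r2:Add1,r3:9,r4:2
  c2: issue MUL r3<-Mul1  regs: r0:1,r1:8,r2:Add1,r3:Mul1,r4:2
  c3: CDB Add1=16; issue ADD r0<-Add1  regs: r0:Add1,r1:8,r2:16,r3:Mul1,r4:2
  c4: issue MUL r4<-Mul2  regs: r0:Add1,r1:8,r2:16,r3:Mul1,r4:Mul2
  c5: issue SUB r3<-Add2  regs: r0:Add1,r1:8,r2:16,r3:Add2,r4:Mul2
  c6: CDB Mul1=2; issue ADD r3<-Add3  regs: r0:Add1,r1:8,r2:16,r3:Add3,r4:Mul2
  c7: stall  regs: r0:Add1,r1:8,r2:16,r3:Add3,r4:Mul2

STATUS = TAG Add3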